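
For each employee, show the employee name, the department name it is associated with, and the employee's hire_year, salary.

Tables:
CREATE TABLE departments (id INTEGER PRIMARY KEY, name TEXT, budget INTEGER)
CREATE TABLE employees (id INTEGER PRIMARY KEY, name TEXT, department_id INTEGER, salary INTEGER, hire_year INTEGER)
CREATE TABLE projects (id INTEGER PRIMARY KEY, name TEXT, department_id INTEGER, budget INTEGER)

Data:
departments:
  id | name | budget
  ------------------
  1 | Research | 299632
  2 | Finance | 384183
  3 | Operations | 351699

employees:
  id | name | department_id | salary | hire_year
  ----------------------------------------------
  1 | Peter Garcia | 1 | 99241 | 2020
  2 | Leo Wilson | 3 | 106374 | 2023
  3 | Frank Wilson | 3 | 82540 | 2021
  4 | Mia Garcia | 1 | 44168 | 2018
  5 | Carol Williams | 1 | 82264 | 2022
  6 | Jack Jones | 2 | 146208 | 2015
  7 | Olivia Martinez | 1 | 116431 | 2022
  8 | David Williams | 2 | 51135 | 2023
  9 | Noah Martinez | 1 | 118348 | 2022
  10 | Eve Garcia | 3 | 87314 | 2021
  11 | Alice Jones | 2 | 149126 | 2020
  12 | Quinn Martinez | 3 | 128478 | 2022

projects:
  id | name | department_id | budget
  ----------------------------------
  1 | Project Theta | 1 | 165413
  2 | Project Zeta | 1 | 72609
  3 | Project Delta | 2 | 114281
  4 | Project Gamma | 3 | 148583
SELECT c.name, p.name AS department, c.hire_year, c.salary FROM employees c JOIN departments p ON c.department_id = p.id

Execution result:
name | department | hire_year | salary
Peter Garcia | Research | 2020 | 99241
Leo Wilson | Operations | 2023 | 106374
Frank Wilson | Operations | 2021 | 82540
Mia Garcia | Research | 2018 | 44168
Carol Williams | Research | 2022 | 82264
Jack Jones | Finance | 2015 | 146208
Olivia Martinez | Research | 2022 | 116431
David Williams | Finance | 2023 | 51135
Noah Martinez | Research | 2022 | 118348
Eve Garcia | Operations | 2021 | 87314
Alice Jones | Finance | 2020 | 149126
Quinn Martinez | Operations | 2022 | 128478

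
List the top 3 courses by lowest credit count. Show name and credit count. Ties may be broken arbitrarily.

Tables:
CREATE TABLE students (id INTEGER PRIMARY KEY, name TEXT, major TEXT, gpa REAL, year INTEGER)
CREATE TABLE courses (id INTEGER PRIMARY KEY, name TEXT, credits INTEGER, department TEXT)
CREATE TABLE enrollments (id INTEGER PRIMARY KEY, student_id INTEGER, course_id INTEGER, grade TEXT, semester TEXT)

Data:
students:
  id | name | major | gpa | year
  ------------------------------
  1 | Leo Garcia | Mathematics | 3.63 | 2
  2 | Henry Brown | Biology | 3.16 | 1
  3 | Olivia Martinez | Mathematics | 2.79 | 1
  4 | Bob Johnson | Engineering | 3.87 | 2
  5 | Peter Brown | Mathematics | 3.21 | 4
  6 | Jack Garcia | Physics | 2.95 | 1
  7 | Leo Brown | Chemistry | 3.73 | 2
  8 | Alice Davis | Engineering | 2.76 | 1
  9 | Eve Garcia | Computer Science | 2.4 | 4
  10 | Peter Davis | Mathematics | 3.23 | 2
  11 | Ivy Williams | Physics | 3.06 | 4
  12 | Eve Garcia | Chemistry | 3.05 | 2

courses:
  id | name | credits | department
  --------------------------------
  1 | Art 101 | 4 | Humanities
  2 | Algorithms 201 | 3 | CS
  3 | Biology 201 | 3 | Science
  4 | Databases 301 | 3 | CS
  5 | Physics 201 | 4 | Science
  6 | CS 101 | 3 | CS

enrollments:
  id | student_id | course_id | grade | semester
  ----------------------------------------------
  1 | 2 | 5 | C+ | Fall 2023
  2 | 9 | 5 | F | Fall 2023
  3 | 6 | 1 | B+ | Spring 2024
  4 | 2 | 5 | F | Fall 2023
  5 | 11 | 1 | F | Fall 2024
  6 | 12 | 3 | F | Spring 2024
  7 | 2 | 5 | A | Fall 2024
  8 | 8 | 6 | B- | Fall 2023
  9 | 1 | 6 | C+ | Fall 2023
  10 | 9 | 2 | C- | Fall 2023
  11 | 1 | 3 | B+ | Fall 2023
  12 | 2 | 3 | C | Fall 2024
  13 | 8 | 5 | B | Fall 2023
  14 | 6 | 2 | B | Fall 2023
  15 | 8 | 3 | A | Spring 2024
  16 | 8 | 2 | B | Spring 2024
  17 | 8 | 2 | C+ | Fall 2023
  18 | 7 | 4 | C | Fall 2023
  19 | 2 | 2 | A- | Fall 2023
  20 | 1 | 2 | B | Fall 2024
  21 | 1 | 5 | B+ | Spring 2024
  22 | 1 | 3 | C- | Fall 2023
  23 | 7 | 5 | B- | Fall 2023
SELECT name, credits FROM courses ORDER BY credits ASC LIMIT 3

Execution result:
name | credits
Algorithms 201 | 3
Biology 201 | 3
Databases 301 | 3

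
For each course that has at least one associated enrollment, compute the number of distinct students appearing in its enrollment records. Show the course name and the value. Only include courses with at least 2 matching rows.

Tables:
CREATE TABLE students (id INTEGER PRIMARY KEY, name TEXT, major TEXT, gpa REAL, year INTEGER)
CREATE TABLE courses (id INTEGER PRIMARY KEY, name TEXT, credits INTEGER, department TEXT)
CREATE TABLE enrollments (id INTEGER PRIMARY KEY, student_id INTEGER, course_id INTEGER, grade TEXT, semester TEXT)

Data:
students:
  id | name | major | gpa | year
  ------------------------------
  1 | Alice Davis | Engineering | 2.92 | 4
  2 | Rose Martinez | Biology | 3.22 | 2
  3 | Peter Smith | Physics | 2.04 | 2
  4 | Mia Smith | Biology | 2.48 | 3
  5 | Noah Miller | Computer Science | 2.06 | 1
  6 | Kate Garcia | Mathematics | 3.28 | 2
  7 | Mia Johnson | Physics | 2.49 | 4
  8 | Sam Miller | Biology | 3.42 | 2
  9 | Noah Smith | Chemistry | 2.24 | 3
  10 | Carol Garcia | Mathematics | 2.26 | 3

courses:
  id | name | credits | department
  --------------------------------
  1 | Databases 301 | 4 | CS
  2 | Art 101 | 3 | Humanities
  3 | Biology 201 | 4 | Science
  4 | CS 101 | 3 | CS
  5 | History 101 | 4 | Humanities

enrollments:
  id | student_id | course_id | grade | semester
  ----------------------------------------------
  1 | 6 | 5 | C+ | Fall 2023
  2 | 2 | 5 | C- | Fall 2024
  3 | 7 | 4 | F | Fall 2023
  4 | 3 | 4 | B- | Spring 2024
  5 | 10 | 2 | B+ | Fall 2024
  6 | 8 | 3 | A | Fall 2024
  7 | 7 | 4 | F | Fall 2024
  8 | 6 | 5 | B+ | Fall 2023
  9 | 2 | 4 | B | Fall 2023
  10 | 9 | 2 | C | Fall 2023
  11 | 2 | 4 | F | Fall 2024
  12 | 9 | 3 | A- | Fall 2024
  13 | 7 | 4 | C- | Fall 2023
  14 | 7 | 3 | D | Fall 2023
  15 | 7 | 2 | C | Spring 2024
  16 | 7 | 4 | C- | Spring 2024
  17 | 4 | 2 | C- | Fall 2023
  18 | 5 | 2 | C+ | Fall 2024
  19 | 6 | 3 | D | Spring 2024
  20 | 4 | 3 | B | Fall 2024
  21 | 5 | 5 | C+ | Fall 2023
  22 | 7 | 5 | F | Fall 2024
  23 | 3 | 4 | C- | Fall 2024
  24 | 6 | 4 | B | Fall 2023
SELECT p.name, COUNT(DISTINCT c.student_id) AS distinct_student_count FROM enrollments c JOIN courses p ON c.course_id = p.id GROUP BY p.id, p.name HAVING COUNT(*) >= 2

Execution result:
name | distinct_student_count
Art 101 | 5
Biology 201 | 5
CS 101 | 4
History 101 | 4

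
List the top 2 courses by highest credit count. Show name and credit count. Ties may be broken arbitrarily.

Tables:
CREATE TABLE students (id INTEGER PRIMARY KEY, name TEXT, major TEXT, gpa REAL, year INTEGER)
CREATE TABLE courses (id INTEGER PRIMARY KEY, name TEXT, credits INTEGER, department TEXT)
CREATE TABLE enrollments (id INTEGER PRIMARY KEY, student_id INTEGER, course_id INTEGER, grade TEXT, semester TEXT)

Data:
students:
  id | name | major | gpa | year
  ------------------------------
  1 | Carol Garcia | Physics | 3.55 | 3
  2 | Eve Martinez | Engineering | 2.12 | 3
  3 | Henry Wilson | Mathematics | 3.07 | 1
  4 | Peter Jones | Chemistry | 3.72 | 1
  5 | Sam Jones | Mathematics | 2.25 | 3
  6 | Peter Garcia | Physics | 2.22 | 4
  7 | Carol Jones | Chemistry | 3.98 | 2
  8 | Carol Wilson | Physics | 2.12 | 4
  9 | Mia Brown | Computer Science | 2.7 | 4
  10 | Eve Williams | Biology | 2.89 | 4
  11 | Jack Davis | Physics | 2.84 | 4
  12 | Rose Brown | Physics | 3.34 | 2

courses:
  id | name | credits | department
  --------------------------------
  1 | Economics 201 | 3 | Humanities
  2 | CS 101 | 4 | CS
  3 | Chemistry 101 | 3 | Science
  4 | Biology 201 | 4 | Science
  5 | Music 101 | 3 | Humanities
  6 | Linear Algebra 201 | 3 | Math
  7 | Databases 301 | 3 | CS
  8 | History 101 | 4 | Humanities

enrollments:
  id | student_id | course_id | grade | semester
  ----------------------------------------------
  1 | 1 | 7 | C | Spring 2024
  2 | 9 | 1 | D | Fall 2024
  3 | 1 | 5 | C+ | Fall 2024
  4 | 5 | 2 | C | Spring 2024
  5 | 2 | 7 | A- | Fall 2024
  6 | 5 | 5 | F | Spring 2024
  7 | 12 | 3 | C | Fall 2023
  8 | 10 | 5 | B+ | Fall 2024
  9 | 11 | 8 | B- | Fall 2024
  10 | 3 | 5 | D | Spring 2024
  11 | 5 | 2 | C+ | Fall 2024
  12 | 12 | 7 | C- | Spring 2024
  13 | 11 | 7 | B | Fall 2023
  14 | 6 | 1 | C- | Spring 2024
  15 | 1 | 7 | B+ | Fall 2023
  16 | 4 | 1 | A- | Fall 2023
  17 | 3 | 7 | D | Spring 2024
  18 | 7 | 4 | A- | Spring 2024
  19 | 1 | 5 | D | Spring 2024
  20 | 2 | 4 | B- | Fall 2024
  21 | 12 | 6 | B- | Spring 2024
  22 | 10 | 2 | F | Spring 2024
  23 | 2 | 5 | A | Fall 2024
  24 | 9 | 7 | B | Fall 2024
SELECT name, credits FROM courses ORDER BY credits DESC LIMIT 2

Execution result:
name | credits
CS 101 | 4
Biology 201 | 4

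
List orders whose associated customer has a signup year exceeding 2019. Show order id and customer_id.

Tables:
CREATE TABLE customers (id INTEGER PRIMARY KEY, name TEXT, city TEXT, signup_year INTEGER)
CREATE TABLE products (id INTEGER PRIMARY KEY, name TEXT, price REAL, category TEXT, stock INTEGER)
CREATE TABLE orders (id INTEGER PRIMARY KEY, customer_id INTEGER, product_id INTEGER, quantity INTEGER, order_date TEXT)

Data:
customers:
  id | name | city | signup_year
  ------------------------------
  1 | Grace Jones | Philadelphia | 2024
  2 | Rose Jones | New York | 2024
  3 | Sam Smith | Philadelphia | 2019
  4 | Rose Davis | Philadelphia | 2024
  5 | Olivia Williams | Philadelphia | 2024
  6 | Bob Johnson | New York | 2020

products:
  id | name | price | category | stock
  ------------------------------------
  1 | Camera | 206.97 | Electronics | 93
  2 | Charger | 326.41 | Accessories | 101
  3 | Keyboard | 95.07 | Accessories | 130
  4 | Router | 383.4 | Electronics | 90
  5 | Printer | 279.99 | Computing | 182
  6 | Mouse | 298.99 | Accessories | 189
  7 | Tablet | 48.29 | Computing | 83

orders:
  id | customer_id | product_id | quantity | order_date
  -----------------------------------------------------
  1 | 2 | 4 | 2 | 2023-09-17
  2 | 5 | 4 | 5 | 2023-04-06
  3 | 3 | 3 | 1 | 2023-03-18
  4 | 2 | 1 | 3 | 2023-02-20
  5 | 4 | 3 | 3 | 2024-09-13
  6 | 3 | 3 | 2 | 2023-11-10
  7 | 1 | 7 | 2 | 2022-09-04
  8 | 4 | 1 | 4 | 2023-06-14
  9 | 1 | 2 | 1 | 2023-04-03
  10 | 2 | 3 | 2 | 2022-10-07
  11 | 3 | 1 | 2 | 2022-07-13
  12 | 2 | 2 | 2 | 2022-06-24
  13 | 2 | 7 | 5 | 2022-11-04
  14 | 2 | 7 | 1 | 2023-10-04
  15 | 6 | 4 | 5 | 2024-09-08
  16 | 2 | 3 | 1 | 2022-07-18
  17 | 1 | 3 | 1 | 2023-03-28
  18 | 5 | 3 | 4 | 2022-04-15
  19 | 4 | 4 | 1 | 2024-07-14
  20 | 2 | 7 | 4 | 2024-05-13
SELECT id, customer_id FROM orders WHERE customer_id IN (SELECT id FROM customers WHERE signup_year > 2019)

Execution result:
id | customer_id
1 | 2
2 | 5
4 | 2
5 | 4
7 | 1
8 | 4
9 | 1
10 | 2
12 | 2
13 | 2
14 | 2
15 | 6
16 | 2
17 | 1
18 | 5
19 | 4
20 | 2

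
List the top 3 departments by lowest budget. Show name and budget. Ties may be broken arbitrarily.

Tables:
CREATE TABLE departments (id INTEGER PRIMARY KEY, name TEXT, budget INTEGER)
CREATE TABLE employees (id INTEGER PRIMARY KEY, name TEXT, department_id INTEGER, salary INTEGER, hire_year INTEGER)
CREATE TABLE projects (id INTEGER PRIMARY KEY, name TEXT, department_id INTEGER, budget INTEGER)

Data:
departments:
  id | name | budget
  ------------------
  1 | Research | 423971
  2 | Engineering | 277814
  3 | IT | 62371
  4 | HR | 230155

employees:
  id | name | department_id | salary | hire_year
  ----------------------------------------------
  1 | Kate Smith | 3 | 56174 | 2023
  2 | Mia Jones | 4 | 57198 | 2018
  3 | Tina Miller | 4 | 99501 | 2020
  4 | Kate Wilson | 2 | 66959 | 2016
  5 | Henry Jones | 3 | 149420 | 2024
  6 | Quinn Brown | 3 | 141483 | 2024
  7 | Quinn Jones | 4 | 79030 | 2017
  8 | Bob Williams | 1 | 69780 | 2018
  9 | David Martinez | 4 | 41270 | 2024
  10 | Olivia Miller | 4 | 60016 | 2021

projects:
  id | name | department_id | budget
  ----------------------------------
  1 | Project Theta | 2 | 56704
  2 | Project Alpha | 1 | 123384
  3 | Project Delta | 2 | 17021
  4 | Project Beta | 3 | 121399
SELECT name, budget FROM departments ORDER BY budget ASC LIMIT 3

Execution result:
name | budget
IT | 62371
HR | 230155
Engineering | 277814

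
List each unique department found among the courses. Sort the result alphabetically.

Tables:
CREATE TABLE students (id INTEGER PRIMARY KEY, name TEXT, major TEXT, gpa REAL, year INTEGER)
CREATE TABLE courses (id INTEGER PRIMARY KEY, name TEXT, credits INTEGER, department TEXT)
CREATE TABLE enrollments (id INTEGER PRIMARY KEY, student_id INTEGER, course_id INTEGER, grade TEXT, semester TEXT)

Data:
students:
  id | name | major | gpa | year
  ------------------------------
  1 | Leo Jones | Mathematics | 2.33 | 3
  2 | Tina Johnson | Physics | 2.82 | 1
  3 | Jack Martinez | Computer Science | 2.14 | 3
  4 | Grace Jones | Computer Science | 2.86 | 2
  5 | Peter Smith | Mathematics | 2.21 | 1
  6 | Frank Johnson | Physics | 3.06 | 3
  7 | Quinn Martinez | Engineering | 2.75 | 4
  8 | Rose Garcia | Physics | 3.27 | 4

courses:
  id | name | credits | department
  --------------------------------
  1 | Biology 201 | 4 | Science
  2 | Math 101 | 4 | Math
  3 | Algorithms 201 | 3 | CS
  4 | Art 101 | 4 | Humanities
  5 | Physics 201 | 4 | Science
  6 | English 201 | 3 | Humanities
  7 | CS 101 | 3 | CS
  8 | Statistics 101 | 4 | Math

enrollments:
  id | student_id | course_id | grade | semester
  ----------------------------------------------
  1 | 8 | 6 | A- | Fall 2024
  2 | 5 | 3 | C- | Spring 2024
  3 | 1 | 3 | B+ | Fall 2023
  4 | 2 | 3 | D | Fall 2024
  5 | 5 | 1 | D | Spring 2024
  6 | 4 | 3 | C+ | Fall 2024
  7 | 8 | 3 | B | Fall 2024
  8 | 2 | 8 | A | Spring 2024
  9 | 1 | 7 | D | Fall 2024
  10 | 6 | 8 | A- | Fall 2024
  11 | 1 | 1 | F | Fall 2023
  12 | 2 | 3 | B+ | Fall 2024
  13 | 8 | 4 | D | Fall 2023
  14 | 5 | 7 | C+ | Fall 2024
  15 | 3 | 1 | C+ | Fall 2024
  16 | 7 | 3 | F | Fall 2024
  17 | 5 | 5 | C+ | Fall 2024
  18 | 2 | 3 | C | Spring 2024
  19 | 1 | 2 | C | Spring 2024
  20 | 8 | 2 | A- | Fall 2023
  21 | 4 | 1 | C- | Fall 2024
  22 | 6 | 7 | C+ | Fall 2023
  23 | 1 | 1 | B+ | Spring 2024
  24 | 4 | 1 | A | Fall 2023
SELECT DISTINCT department FROM courses ORDER BY department

Execution result:
department
CS
Humanities
Math
Science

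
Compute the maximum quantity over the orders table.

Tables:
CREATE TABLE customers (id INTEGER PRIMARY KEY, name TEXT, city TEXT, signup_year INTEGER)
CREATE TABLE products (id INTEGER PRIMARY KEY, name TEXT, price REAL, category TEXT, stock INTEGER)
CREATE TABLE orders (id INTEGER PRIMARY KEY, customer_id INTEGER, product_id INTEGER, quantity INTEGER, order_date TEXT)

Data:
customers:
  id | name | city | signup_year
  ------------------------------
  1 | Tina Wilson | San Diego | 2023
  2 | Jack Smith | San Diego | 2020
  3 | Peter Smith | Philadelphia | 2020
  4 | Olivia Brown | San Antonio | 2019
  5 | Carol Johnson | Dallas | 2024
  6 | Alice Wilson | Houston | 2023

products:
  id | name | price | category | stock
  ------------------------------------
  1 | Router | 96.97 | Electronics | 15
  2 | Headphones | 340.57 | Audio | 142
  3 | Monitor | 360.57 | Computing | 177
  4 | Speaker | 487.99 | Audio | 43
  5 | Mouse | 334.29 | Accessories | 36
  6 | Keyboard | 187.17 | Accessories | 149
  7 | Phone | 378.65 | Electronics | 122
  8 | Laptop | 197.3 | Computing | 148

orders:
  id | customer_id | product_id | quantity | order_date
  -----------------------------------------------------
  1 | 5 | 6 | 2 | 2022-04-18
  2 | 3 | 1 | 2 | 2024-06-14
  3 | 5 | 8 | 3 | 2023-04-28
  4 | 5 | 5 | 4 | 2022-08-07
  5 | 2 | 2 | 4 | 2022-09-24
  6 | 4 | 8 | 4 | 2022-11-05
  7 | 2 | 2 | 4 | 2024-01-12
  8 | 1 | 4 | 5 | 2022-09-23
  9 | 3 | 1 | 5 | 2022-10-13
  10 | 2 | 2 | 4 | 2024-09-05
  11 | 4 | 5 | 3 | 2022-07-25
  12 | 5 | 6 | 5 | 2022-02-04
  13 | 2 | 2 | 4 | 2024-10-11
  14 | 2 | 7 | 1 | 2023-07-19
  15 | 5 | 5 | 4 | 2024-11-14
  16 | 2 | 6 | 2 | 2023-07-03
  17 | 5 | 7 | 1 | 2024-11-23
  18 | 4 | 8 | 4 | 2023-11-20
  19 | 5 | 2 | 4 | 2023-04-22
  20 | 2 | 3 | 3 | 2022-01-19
SELECT MAX(quantity) FROM orders

Execution result:
5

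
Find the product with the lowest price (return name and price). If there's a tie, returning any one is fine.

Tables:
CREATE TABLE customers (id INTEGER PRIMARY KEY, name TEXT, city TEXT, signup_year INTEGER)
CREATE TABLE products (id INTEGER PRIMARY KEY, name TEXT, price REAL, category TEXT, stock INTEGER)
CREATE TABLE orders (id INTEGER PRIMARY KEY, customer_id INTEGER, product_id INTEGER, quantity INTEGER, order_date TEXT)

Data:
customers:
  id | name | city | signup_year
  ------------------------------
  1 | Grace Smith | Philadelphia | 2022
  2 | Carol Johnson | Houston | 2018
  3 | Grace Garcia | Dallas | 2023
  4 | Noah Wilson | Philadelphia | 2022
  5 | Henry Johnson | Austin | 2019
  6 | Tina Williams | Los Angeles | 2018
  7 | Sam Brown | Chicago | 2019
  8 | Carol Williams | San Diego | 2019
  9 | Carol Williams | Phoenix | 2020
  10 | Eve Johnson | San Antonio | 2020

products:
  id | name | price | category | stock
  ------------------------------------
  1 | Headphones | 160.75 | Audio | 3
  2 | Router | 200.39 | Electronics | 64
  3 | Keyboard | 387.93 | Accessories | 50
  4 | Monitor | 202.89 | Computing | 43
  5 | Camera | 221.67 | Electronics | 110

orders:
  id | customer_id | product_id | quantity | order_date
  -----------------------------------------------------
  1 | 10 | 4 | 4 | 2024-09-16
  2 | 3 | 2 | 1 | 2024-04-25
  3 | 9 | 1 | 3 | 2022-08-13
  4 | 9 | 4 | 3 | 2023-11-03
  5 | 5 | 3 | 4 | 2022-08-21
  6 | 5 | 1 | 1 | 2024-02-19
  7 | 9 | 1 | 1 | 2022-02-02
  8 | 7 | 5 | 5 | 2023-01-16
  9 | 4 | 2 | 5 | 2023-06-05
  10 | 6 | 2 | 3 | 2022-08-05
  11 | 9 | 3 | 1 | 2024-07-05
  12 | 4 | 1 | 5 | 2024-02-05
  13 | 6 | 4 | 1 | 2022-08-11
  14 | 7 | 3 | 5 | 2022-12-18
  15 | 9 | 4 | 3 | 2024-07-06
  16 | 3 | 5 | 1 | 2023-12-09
SELECT name, price FROM products ORDER BY price ASC LIMIT 1

Execution result:
name | price
Headphones | 160.75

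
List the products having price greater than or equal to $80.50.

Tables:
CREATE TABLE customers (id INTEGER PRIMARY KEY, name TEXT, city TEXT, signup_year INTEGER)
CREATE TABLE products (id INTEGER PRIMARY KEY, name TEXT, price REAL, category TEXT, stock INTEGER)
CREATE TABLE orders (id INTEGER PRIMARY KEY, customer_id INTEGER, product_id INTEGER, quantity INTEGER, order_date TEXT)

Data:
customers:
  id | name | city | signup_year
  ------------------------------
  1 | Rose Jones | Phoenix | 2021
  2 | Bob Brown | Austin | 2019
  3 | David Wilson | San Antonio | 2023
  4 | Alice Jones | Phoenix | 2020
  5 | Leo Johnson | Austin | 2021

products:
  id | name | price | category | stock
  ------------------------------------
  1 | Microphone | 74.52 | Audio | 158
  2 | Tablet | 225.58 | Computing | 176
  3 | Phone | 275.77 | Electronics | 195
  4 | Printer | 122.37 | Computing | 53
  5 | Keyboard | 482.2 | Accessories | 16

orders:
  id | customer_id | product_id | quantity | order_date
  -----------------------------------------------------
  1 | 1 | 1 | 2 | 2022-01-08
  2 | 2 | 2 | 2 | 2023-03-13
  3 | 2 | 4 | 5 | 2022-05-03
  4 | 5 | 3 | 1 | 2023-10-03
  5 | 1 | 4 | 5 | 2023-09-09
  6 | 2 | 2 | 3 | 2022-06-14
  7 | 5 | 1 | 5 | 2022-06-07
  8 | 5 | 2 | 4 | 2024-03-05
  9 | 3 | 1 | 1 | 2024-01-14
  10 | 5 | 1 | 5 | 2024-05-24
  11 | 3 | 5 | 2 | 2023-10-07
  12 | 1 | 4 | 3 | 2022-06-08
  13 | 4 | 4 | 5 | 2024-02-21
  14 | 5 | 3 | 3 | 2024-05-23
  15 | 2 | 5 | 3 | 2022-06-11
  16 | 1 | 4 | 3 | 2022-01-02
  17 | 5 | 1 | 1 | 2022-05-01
SELECT name, price FROM products WHERE price >= 80.5

Execution result:
name | price
Tablet | 225.58
Phone | 275.77
Printer | 122.37
Keyboard | 482.20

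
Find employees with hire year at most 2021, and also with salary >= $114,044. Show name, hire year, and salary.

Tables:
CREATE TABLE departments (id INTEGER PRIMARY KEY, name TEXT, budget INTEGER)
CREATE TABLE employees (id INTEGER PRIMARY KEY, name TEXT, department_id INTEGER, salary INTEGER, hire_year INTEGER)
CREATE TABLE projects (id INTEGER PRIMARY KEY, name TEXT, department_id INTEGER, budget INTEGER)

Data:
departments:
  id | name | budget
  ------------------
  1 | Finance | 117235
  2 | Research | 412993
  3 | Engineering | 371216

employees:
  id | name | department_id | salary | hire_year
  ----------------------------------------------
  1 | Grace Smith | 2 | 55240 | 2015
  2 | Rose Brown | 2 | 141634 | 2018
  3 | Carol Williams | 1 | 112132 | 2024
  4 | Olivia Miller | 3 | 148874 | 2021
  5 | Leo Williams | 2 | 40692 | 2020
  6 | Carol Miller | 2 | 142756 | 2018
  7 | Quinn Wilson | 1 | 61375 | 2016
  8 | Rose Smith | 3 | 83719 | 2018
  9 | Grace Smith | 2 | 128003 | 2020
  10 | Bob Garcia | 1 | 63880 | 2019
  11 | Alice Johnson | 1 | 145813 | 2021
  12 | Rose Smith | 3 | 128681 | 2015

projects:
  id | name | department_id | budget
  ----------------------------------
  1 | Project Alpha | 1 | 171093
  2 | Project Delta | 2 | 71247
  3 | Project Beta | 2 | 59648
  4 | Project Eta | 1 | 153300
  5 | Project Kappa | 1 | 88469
SELECT name, hire_year, salary FROM employees WHERE hire_year <= 2021 AND salary >= 114044

Execution result:
name | hire_year | salary
Rose Brown | 2018 | 141634
Olivia Miller | 2021 | 148874
Carol Miller | 2018 | 142756
Grace Smith | 2020 | 128003
Alice Johnson | 2021 | 145813
Rose Smith | 2015 | 128681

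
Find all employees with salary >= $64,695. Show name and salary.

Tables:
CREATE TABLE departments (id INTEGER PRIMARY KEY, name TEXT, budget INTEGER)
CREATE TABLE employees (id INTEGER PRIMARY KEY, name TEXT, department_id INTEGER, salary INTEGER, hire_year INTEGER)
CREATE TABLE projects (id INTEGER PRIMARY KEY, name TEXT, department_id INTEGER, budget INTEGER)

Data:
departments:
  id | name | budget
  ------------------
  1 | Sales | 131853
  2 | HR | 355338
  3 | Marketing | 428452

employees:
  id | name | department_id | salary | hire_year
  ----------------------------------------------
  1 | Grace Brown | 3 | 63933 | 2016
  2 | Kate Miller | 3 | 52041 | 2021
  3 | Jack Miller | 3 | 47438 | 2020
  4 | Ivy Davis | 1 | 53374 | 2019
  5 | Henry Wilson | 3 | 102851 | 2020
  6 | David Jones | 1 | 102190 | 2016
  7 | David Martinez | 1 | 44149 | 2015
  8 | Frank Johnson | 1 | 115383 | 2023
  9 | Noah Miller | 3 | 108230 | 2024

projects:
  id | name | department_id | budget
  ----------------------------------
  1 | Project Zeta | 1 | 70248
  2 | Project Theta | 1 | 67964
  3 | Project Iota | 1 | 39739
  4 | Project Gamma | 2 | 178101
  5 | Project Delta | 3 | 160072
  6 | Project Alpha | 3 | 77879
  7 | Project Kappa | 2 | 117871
SELECT name, salary FROM employees WHERE salary >= 64695

Execution result:
name | salary
Henry Wilson | 102851
David Jones | 102190
Frank Johnson | 115383
Noah Miller | 108230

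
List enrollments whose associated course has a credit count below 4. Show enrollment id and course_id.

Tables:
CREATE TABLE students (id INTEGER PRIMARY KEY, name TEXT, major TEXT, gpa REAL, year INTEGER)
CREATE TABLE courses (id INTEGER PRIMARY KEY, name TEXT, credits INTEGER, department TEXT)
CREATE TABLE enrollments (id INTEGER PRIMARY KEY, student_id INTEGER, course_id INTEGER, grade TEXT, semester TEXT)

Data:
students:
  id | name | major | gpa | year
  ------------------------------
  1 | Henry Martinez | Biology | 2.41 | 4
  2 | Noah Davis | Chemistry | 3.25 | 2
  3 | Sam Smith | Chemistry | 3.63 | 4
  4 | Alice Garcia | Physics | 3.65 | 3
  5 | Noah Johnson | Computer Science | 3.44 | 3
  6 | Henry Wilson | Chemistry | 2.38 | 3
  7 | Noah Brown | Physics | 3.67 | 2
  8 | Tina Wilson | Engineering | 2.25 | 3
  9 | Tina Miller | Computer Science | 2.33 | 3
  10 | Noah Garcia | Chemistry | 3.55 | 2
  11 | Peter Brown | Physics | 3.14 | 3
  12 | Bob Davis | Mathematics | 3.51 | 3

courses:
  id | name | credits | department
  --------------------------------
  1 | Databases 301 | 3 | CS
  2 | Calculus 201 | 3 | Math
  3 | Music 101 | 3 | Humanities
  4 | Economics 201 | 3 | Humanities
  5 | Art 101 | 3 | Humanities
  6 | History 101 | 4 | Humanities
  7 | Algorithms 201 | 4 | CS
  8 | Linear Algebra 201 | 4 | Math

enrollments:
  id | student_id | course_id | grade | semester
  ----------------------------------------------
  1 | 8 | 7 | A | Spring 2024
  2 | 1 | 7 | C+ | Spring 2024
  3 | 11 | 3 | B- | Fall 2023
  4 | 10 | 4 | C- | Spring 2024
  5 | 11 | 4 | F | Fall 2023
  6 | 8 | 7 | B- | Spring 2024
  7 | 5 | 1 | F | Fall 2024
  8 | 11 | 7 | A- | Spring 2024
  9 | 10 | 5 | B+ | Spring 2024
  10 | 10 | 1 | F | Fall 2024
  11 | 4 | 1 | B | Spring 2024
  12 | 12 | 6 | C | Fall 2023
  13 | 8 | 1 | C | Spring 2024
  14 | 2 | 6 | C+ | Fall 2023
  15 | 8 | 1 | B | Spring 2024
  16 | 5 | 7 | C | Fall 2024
SELECT id, course_id FROM enrollments WHERE course_id IN (SELECT id FROM courses WHERE credits < 4)

Execution result:
id | course_id
3 | 3
4 | 4
5 | 4
7 | 1
9 | 5
10 | 1
11 | 1
13 | 1
15 | 1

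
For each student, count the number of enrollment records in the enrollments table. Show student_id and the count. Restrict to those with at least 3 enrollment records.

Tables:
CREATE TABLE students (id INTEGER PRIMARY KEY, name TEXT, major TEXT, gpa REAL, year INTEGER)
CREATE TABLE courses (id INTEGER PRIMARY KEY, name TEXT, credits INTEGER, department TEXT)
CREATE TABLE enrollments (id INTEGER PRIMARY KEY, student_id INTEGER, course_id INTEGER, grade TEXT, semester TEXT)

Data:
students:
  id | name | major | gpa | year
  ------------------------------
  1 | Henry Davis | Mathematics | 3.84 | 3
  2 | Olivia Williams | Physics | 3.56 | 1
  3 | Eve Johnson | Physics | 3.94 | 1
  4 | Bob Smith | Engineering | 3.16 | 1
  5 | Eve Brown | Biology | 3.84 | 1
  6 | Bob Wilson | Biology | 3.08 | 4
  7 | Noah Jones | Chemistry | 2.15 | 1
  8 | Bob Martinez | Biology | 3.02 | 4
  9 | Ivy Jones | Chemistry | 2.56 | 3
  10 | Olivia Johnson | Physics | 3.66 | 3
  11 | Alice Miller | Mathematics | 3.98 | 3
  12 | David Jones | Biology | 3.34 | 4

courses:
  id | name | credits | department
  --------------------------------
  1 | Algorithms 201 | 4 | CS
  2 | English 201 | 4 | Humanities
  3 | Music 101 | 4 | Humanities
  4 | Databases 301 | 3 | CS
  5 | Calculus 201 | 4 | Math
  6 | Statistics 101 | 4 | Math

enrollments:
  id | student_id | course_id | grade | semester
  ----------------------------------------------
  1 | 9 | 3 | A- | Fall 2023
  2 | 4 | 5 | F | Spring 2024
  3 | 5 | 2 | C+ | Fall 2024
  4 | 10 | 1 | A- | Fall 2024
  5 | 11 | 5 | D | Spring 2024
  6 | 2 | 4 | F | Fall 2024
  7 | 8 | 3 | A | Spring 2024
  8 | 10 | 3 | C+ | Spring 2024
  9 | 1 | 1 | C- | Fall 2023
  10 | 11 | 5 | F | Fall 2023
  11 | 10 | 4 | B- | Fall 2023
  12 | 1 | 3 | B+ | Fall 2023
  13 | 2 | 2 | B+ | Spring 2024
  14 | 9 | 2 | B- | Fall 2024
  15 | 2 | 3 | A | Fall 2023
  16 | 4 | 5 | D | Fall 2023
SELECT student_id, COUNT(*) AS enrollment_count FROM enrollments GROUP BY student_id HAVING COUNT(*) >= 3

Execution result:
student_id | enrollment_count
2 | 3
10 | 3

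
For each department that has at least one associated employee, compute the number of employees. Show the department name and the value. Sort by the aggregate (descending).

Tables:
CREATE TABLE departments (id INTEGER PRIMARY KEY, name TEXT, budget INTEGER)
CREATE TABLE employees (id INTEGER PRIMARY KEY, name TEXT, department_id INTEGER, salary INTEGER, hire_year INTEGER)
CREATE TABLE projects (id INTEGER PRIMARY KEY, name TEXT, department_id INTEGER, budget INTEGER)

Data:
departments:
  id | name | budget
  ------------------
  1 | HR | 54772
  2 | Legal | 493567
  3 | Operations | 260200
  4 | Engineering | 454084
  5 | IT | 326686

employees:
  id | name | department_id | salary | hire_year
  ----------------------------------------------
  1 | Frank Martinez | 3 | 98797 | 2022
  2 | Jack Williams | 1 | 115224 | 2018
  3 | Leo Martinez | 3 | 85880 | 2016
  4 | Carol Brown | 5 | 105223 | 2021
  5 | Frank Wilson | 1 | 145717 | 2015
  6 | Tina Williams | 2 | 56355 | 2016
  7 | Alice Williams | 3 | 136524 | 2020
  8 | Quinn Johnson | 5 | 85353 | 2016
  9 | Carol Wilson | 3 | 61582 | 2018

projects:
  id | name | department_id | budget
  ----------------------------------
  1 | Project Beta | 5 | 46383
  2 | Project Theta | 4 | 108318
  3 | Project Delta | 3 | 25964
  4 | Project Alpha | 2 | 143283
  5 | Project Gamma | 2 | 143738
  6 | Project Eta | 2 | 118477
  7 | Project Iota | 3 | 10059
SELECT p.name, COUNT(*) AS n FROM employees c JOIN departments p ON c.department_id = p.id GROUP BY p.id, p.name ORDER BY n DESC

Execution result:
name | n
Operations | 4
HR | 2
IT | 2
Legal | 1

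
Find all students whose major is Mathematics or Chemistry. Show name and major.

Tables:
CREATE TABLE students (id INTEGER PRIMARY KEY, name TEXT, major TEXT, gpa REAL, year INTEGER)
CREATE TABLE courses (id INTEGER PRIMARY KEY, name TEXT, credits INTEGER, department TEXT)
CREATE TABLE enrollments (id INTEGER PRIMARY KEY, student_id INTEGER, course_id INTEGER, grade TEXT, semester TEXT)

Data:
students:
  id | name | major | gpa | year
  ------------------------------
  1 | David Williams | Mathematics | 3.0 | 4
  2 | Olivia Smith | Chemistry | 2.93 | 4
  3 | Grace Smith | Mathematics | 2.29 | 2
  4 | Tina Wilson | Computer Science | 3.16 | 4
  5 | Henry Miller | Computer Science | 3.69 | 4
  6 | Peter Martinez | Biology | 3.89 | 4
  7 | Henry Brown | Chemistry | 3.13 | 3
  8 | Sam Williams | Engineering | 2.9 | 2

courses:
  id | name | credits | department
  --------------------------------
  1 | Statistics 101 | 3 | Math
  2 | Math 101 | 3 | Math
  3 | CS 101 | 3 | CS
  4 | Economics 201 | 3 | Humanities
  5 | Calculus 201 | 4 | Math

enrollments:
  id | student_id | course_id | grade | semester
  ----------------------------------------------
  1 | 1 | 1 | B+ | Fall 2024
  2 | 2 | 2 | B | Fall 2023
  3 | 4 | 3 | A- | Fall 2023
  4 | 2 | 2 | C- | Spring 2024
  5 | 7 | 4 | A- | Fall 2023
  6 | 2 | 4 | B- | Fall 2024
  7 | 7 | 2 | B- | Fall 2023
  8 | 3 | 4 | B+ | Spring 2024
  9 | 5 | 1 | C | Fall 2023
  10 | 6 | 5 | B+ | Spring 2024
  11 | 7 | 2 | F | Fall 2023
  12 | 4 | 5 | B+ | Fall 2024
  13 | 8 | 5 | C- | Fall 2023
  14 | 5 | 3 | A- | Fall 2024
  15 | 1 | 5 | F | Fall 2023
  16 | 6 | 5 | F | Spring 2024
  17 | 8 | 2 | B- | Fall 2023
SELECT name, major FROM students WHERE major IN ('Mathematics', 'Chemistry')

Execution result:
name | major
David Williams | Mathematics
Olivia Smith | Chemistry
Grace Smith | Mathematics
Henry Brown | Chemistry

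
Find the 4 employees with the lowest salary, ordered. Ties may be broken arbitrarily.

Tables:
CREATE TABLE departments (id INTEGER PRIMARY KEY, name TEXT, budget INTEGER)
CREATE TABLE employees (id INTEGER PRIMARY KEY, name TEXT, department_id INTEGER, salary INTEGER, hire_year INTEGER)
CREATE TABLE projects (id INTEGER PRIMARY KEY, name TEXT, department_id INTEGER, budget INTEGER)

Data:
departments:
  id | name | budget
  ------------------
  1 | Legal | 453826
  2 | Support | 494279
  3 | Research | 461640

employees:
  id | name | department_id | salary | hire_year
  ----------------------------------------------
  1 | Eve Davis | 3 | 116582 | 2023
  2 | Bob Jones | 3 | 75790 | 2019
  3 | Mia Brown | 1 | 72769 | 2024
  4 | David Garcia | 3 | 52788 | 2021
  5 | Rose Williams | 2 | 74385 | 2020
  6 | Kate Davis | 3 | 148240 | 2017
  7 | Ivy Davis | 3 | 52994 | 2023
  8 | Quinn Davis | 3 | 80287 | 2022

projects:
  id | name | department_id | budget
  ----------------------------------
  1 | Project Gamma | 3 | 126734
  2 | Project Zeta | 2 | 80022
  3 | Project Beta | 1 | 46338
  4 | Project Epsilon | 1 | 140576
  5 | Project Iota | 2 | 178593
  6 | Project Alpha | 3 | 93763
SELECT name, salary FROM employees ORDER BY salary ASC LIMIT 4

Execution result:
name | salary
David Garcia | 52788
Ivy Davis | 52994
Mia Brown | 72769
Rose Williams | 74385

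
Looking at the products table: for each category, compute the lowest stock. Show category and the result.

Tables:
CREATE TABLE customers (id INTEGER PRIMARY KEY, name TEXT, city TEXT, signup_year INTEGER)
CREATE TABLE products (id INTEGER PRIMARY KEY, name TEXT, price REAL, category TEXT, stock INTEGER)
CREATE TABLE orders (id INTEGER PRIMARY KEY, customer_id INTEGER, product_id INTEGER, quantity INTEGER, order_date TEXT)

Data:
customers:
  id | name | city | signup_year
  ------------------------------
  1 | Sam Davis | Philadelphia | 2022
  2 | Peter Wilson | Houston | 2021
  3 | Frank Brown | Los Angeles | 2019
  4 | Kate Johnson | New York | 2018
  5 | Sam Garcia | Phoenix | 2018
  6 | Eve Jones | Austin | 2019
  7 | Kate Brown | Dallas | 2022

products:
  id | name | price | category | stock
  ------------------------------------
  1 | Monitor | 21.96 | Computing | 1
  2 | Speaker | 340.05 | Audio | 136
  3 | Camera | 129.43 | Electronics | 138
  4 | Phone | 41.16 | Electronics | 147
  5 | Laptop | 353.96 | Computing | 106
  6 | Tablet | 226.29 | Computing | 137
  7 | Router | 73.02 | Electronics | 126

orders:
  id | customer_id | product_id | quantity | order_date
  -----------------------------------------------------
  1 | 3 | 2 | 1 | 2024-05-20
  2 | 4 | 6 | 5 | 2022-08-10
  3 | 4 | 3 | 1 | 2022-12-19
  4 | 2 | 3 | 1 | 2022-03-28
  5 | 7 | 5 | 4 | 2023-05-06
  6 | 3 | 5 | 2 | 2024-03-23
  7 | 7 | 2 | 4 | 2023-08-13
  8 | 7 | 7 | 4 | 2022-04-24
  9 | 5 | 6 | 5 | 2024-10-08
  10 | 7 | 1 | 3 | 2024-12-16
SELECT category, MIN(stock) AS min_stock FROM products GROUP BY category

Execution result:
category | min_stock
Audio | 136
Computing | 1
Electronics | 126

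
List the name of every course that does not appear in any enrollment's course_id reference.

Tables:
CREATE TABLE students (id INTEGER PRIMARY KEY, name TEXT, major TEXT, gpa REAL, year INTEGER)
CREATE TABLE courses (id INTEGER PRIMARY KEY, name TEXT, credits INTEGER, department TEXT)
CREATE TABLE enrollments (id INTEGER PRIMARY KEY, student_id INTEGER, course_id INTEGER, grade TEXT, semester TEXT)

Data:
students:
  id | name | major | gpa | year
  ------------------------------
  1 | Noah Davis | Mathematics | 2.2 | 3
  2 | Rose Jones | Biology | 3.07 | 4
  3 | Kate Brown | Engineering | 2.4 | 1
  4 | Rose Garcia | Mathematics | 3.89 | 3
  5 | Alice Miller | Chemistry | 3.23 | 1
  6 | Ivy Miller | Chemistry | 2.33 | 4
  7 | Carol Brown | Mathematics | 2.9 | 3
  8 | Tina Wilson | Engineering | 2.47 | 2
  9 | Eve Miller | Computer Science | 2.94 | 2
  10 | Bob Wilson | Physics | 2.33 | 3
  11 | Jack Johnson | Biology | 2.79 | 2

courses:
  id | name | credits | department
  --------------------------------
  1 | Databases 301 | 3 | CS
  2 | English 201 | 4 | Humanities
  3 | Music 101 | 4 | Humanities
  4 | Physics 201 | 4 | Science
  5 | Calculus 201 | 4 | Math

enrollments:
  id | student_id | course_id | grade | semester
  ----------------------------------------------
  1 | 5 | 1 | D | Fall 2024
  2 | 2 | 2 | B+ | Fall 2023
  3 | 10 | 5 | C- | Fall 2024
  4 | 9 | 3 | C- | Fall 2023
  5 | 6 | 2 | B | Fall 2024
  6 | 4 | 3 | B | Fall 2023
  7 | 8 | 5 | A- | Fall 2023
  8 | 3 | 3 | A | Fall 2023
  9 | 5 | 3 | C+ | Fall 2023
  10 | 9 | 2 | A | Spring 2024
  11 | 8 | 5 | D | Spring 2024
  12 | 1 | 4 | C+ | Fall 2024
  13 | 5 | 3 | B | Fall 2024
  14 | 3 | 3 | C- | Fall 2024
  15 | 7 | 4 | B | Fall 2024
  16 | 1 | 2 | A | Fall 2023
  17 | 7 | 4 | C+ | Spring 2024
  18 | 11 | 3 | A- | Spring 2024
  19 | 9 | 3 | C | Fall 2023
SELECT p.name FROM courses p LEFT JOIN enrollments c ON c.course_id = p.id WHERE c.id IS NULL

Execution result:
(no rows)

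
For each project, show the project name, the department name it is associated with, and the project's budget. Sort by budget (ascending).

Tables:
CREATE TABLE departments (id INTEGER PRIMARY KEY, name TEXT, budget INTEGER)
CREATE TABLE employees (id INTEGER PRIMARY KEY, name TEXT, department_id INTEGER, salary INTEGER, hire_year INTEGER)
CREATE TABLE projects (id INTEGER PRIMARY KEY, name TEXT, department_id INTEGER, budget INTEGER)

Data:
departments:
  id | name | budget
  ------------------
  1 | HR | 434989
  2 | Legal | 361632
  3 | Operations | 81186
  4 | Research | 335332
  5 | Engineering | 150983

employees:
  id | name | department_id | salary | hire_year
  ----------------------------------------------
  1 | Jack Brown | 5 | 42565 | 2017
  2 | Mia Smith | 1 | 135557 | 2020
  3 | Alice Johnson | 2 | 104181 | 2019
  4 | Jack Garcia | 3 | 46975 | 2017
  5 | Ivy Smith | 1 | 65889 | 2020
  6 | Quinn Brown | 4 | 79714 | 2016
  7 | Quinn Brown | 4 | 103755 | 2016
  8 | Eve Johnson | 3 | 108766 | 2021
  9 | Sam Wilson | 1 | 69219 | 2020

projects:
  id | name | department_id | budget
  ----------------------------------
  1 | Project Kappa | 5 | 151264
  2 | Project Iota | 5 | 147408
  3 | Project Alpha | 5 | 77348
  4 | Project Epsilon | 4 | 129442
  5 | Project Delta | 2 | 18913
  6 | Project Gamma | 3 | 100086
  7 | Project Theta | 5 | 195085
SELECT c.name, p.name AS department, c.budget FROM projects c JOIN departments p ON c.department_id = p.id ORDER BY c.budget ASC

Execution result:
name | department | budget
Project Delta | Legal | 18913
Project Alpha | Engineering | 77348
Project Gamma | Operations | 100086
Project Epsilon | Research | 129442
Project Iota | Engineering | 147408
Project Kappa | Engineering | 151264
Project Theta | Engineering | 195085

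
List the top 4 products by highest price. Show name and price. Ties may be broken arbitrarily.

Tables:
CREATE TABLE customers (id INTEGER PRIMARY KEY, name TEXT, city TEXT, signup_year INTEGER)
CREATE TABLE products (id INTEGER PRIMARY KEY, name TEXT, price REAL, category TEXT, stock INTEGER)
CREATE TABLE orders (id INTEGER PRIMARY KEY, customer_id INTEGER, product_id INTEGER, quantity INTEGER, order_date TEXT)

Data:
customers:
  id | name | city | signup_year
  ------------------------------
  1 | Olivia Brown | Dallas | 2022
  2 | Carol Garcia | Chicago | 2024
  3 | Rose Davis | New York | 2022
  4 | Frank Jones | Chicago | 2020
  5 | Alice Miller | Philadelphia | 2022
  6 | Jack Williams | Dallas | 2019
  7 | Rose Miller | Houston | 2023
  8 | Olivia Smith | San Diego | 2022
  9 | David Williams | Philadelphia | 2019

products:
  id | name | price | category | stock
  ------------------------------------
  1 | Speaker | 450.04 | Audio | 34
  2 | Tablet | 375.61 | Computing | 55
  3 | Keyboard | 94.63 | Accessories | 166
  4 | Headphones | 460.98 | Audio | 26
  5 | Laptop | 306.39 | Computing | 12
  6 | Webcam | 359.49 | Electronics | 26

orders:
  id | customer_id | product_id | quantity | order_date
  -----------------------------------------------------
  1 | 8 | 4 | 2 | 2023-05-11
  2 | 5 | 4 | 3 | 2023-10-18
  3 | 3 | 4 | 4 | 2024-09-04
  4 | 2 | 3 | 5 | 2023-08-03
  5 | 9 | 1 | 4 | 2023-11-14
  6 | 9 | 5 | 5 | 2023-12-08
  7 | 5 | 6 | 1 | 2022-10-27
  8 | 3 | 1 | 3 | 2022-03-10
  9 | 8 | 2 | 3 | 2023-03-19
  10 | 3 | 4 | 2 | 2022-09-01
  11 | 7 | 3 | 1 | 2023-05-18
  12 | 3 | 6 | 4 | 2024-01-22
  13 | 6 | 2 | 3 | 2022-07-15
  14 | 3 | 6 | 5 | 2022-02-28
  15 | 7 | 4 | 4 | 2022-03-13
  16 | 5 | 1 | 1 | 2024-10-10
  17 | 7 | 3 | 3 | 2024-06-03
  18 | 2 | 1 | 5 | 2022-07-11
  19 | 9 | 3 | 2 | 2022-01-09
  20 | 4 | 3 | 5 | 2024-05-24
SELECT name, price FROM products ORDER BY price DESC LIMIT 4

Execution result:
name | price
Headphones | 460.98
Speaker | 450.04
Tablet | 375.61
Webcam | 359.49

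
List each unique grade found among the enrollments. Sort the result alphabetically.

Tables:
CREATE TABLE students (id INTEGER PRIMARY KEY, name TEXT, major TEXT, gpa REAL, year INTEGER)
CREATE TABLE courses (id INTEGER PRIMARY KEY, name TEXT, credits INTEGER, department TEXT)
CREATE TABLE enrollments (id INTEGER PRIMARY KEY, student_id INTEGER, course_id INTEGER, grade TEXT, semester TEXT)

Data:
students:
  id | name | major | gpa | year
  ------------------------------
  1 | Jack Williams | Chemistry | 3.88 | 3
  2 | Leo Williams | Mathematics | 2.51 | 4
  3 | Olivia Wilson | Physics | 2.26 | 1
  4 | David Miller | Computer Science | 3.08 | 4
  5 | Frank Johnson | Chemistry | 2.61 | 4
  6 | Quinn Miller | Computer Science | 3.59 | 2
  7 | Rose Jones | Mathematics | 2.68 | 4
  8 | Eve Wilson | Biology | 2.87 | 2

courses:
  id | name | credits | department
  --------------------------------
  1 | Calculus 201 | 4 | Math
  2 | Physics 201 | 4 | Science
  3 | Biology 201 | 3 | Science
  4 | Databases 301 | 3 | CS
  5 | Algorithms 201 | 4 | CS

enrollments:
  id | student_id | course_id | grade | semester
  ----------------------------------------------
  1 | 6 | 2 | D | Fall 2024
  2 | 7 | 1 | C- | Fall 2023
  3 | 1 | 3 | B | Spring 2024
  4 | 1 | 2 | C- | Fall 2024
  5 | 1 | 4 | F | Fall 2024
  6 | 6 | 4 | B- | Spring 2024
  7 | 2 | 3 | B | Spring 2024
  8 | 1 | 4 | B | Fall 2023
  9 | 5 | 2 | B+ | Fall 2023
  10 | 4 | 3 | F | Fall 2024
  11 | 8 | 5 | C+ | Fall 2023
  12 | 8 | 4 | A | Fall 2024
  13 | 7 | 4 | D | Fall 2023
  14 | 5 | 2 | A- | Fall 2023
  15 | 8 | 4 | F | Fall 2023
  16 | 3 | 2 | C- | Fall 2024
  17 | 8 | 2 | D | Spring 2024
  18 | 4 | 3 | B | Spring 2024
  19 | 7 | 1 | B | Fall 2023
SELECT DISTINCT grade FROM enrollments ORDER BY grade

Execution result:
grade
A
A-
B
B+
B-
C+
C-
D
F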